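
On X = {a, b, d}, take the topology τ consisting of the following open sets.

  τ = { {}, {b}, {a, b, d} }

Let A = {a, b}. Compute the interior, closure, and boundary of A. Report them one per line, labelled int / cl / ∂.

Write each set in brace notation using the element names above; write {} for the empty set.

opens ⊆ A: {}, {b}; union → int = {b}
complement {d}; its interior {}; cl(A) = X∖{} = {a, b, d}
boundary = {a, b, d} ∖ {b} = {a, d}

int(A) = {b}
cl(A)  = {a, b, d}
∂A     = {a, d}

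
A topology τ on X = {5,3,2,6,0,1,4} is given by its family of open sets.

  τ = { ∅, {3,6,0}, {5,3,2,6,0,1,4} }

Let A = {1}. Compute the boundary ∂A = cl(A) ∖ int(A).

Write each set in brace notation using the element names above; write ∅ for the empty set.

U open, U⊆A: ∅. int(A) = ⋃ = ∅
X∖A={5,3,2,6,0,4}, int(X∖A)={3,6,0}, hence cl(A)={5,2,1,4}
∂A: remove int from cl → {5,2,1,4}

{5,2,1,4}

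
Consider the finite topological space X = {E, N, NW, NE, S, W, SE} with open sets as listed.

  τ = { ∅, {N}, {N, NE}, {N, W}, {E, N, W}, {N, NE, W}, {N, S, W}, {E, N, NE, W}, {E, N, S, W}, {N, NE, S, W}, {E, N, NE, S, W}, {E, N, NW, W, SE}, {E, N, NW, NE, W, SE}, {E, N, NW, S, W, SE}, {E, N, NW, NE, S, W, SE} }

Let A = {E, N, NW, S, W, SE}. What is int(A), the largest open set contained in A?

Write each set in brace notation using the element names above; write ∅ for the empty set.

U open, U⊆A: ∅, {N}, {N, W}, {N, S, W}, {E, N, W}, {E, N, S, W}, {E, N, NW, W, SE}, {E, N, NW, S, W, SE}. int(A) = ⋃ = {E, N, NW, S, W, SE}

{E, N, NW, S, W, SE}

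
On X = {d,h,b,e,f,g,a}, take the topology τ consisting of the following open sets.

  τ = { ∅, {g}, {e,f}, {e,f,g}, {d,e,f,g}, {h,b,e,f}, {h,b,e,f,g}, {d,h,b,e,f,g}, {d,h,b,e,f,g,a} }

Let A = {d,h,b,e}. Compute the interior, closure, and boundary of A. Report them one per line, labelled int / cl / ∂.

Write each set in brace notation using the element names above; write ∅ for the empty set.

int(A) = ∅
cl(A)  = {d,h,b,e,f,a}
∂A     = {d,h,b,e,f,a}

interior: largest open inside A is ∅ (from ∅)
cl via duality: int({f,g,a}) = {g}, so X∖{g} = {d,h,b,e,f,a}
cl∖int = {d,h,b,e,f,a}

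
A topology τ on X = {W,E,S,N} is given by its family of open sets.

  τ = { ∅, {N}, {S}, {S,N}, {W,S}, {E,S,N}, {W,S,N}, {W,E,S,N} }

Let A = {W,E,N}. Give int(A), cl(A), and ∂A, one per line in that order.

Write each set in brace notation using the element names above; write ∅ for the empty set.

interior: largest open inside A is {N} (from ∅, {N})
cl via duality: int({S}) = {S}, so X∖{S} = {W,E,N}
cl∖int = {W,E}

int(A) = {N}
cl(A)  = {W,E,N}
∂A     = {W,E}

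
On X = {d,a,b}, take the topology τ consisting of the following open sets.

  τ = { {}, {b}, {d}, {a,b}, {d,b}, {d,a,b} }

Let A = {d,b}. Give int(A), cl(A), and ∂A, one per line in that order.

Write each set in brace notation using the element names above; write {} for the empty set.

int(A) = {d,b}
cl(A)  = {d,a,b}
∂A     = {a}

opens ⊆ A: {}, {d}, {b}, {d,b}; union → int = {d,b}
complement {a}; its interior {}; cl(A) = X∖{} = {d,a,b}
boundary = {d,a,b} ∖ {d,b} = {a}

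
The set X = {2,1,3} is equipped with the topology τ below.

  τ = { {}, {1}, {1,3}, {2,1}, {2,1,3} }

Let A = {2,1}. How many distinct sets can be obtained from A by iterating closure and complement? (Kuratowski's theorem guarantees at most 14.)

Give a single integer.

cl via duality: int({3}) = {}, so X∖{} = {2,1,3}
Write k for closure, c for complement:
  1. A     = {2,1}
  2. kA    = {2,1,3}
  3. cA    = {3}
  4. ckA   = {}
applying k or c yields no new set

4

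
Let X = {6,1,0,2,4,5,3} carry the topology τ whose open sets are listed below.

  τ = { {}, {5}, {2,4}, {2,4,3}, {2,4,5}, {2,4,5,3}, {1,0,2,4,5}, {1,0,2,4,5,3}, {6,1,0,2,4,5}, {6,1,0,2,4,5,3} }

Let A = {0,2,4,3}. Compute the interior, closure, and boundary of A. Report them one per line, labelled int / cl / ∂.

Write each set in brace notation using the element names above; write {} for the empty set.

int(A) = {2,4,3}
cl(A)  = {6,1,0,2,4,3}
∂A     = {6,1,0}

U open, U⊆A: {}, {2,4}, {2,4,3}. int(A) = ⋃ = {2,4,3}
X∖A={6,1,5}, int(X∖A)={5}, hence cl(A)={6,1,0,2,4,3}
∂A: remove int from cl → {6,1,0}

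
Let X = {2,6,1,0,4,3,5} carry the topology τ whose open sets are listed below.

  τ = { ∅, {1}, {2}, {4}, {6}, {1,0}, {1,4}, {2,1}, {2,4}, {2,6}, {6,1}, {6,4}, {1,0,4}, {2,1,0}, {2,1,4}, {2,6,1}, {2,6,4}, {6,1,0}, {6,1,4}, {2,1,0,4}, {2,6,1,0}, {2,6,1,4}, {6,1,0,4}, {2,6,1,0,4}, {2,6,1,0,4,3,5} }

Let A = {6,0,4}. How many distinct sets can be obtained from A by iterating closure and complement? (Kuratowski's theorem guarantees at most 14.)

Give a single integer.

closure: X∖int(X∖A) = X∖{2,1} = {6,0,4,3,5}
Let k=closure and c=complement:
  1. A     = {6,0,4}
  2. kA    = {6,0,4,3,5}
  3. cA    = {2,1,3,5}
  4. ckA   = {2,1}
  5. kcA   = {2,1,0,3,5}
  6. ckcA  = {6,4}
  7. kckcA = {6,4,3,5}
  8. ckckcA = {2,1,0}
— saturated at 8

8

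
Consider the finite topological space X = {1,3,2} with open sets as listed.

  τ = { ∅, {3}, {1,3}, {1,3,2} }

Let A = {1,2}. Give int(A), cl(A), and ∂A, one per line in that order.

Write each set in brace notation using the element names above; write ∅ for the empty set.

int(A) = ∅
cl(A)  = {1,2}
∂A     = {1,2}

U open, U⊆A: ∅. int(A) = ⋃ = ∅
X∖A={3}, int(X∖A)={3}, hence cl(A)={1,2}
∂A: remove int from cl → {1,2}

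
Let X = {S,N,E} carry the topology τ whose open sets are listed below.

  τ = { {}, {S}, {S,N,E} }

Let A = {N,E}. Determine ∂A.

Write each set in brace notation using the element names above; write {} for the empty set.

{N,E}

open subsets of A: {}; so int(A) = {}
closure: X∖int(X∖A) = X∖{S} = {N,E}
∂A = {N,E} minus {} = {N,E}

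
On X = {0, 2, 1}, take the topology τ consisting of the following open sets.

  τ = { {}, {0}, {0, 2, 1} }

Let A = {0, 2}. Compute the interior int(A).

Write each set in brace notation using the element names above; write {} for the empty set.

{0}

opens ⊆ A: {}, {0}; union → int = {0}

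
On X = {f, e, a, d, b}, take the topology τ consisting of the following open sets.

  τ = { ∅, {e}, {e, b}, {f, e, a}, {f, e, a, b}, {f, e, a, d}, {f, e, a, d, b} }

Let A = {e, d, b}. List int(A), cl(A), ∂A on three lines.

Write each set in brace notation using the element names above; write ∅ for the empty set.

interior: largest open inside A is {e, b} (from ∅, {e}, {e, b})
cl via duality: int({f, a}) = ∅, so X∖∅ = {f, e, a, d, b}
cl∖int = {f, a, d}

int(A) = {e, b}
cl(A)  = {f, e, a, d, b}
∂A     = {f, a, d}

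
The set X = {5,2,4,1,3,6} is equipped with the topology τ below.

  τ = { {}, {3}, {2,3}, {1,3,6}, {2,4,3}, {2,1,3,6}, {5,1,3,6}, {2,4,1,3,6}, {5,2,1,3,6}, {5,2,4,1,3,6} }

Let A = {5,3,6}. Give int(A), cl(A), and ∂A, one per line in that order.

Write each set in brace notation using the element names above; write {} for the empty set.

int(A) = {3}
cl(A)  = {5,2,4,1,3,6}
∂A     = {5,2,4,1,6}

U open, U⊆A: {}, {3}. int(A) = ⋃ = {3}
X∖A={2,4,1}, int(X∖A)={}, hence cl(A)={5,2,4,1,3,6}
∂A: remove int from cl → {5,2,4,1,6}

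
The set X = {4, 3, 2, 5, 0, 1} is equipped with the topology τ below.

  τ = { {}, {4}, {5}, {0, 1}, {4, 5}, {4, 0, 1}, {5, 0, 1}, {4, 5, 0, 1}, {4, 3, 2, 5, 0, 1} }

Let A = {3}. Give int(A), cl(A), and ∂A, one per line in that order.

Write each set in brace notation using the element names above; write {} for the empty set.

int(A) = {}
cl(A)  = {3, 2}
∂A     = {3, 2}

open subsets of A: {}; so int(A) = {}
closure: X∖int(X∖A) = X∖{4, 5, 0, 1} = {3, 2}
∂A = {3, 2} minus {} = {3, 2}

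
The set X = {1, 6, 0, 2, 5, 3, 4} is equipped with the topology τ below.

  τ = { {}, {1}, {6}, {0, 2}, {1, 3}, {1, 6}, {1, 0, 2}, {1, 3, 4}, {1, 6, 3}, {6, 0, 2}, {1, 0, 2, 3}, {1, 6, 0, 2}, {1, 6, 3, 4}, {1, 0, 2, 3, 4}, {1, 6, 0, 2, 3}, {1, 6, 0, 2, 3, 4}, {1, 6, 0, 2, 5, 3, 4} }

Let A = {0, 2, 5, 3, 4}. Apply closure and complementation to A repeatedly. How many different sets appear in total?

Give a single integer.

cl via duality: int({1, 6}) = {1, 6}, so X∖{1, 6} = {0, 2, 5, 3, 4}
Write k for closure, c for complement:
  1. A     = {0, 2, 5, 3, 4}
  2. cA    = {1, 6}
  3. kcA   = {1, 6, 5, 3, 4}
  4. ckcA  = {0, 2}
  5. kckcA = {0, 2, 5}
  6. ckckcA = {1, 6, 3, 4}
applying k or c yields no new set

6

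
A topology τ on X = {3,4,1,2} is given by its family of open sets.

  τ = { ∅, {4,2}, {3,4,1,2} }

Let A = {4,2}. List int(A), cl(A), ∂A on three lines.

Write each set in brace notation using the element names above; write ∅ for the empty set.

int(A) = {4,2}
cl(A)  = {3,4,1,2}
∂A     = {3,1}

opens ⊆ A: ∅, {4,2}; union → int = {4,2}
complement {3,1}; its interior ∅; cl(A) = X∖∅ = {3,4,1,2}
boundary = {3,4,1,2} ∖ {4,2} = {3,1}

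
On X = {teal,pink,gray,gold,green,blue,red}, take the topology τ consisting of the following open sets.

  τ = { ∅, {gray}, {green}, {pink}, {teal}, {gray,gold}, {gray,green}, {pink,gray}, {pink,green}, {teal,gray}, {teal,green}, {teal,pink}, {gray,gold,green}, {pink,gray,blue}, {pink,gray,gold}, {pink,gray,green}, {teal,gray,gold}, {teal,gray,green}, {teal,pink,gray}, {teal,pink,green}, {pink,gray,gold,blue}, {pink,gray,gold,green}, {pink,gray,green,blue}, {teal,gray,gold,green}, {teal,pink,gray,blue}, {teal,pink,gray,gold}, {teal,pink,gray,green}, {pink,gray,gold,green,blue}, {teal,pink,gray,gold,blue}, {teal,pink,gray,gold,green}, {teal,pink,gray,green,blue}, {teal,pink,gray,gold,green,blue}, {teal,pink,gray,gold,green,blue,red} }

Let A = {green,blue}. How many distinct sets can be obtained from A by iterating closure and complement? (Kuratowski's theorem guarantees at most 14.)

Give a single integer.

8

X∖A={teal,pink,gray,gold,red}, int(X∖A)={teal,pink,gray,gold}, hence cl(A)={green,blue,red}
Orbit (k=closure, c=complement):
  1. A     = {green,blue}
  2. kA    = {green,blue,red}
  3. cA    = {teal,pink,gray,gold,red}
  4. ckA   = {teal,pink,gray,gold}
  5. kcA   = {teal,pink,gray,gold,blue,red}
  6. ckcA  = {green}
  7. kckcA = {green,red}
  8. ckckcA = {teal,pink,gray,gold,blue}
(closed under both — stop)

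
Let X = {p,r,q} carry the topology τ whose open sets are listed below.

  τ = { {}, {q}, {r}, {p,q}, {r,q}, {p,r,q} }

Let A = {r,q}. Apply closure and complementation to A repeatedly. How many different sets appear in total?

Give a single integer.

4

cl via duality: int({p}) = {}, so X∖{} = {p,r,q}
Write k for closure, c for complement:
  1. A     = {r,q}
  2. kA    = {p,r,q}
  3. cA    = {p}
  4. ckA   = {}
applying k or c yields no new set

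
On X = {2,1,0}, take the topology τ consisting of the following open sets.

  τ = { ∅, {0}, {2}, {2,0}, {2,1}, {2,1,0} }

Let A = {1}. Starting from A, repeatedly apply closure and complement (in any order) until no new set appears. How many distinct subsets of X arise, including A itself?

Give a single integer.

4

X∖A={2,0}, int(X∖A)={2,0}, hence cl(A)={1}
Orbit (k=closure, c=complement):
  1. A     = {1}
  2. cA    = {2,0}
  3. kcA   = {2,1,0}
  4. ckcA  = ∅
(closed under both — stop)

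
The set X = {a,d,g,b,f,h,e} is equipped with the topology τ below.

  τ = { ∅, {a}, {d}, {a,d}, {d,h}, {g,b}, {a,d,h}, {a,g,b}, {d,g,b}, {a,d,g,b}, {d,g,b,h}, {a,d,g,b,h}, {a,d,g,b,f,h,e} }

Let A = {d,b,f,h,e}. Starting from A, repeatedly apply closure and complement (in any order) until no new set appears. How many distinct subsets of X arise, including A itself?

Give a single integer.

10

complement {a,g}; its interior {a}; cl(A) = X∖{a} = {d,g,b,f,h,e}
With k = closure, c = complement:
  1. A     = {d,b,f,h,e}
  2. kA    = {d,g,b,f,h,e}
  3. cA    = {a,g}
  4. ckA   = {a}
  5. kcA   = {a,g,b,f,e}
  6. kckA  = {a,f,e}
  7. ckcA  = {d,h}
  8. ckckA = {d,g,b,h}
  9. kckcA = {d,f,h,e}
  10. ckckcA = {a,g,b}
k, c of each give nothing new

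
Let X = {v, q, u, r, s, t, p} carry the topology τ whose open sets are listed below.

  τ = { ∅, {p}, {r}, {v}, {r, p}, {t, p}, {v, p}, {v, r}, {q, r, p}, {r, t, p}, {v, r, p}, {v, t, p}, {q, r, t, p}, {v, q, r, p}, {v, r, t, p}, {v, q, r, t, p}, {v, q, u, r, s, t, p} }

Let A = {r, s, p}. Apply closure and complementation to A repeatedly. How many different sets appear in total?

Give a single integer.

complement {v, q, u, t}; its interior {v}; cl(A) = X∖{v} = {q, u, r, s, t, p}
With k = closure, c = complement:
  1. A     = {r, s, p}
  2. kA    = {q, u, r, s, t, p}
  3. cA    = {v, q, u, t}
  4. ckA   = {v}
  5. kcA   = {v, q, u, s, t}
  6. kckA  = {v, u, s}
  7. ckcA  = {r, p}
  8. ckckA = {q, r, t, p}
k, c of each give nothing new

8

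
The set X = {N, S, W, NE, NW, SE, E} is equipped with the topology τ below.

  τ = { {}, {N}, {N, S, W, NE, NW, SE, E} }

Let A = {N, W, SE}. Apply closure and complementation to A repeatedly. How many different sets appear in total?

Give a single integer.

X∖A={S, NE, NW, E}, int(X∖A)={}, hence cl(A)={N, S, W, NE, NW, SE, E}
Orbit (k=closure, c=complement):
  1. A     = {N, W, SE}
  2. kA    = {N, S, W, NE, NW, SE, E}
  3. cA    = {S, NE, NW, E}
  4. ckA   = {}
  5. kcA   = {S, W, NE, NW, SE, E}
  6. ckcA  = {N}
(closed under both — stop)

6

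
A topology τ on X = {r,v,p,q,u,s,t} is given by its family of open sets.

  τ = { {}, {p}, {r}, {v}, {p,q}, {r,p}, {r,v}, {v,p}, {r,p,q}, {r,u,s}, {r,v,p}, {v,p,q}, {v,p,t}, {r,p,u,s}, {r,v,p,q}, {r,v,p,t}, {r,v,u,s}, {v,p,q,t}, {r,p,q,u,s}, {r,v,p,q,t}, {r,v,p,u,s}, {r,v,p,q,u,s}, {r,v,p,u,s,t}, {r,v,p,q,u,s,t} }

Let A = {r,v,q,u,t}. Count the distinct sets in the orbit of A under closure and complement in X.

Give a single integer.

cl via duality: int({p,s}) = {p}, so X∖{p} = {r,v,q,u,s,t}
Write k for closure, c for complement:
  1. A     = {r,v,q,u,t}
  2. kA    = {r,v,q,u,s,t}
  3. cA    = {p,s}
  4. ckA   = {p}
  5. kcA   = {p,q,u,s,t}
  6. kckA  = {p,q,t}
  7. ckcA  = {r,v}
  8. ckckA = {r,v,u,s}
  9. kckcA = {r,v,u,s,t}
  10. ckckcA = {p,q}
applying k or c yields no new set

10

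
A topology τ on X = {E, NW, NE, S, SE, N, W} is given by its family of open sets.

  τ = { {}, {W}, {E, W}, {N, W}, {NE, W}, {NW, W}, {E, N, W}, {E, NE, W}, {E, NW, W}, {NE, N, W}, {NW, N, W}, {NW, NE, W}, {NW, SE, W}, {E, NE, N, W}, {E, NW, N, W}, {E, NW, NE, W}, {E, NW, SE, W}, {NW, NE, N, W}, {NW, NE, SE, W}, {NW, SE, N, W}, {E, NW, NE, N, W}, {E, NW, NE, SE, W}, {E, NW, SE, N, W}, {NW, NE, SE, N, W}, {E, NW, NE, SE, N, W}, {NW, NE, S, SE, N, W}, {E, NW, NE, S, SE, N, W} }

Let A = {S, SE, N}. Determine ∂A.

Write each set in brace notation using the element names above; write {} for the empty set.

{S, SE, N}

opens ⊆ A: {}; union → int = {}
complement {E, NW, NE, W}; its interior {E, NW, NE, W}; cl(A) = X∖{E, NW, NE, W} = {S, SE, N}
boundary = {S, SE, N} ∖ {} = {S, SE, N}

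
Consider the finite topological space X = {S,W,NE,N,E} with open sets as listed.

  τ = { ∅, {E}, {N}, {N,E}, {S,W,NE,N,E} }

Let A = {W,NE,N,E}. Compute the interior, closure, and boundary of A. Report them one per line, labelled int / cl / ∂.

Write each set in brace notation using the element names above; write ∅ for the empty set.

interior: largest open inside A is {N,E} (from ∅, {E}, {N}, {N,E})
cl via duality: int({S}) = ∅, so X∖∅ = {S,W,NE,N,E}
cl∖int = {S,W,NE}

int(A) = {N,E}
cl(A)  = {S,W,NE,N,E}
∂A     = {S,W,NE}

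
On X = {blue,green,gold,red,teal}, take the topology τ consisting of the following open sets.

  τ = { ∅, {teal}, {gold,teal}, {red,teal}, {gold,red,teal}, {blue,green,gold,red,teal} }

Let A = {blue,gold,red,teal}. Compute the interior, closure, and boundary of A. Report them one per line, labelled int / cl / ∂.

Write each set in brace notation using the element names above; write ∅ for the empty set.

U open, U⊆A: ∅, {teal}, {gold,teal}, {red,teal}, {gold,red,teal}. int(A) = ⋃ = {gold,red,teal}
X∖A={green}, int(X∖A)=∅, hence cl(A)={blue,green,gold,red,teal}
∂A: remove int from cl → {blue,green}

int(A) = {gold,red,teal}
cl(A)  = {blue,green,gold,red,teal}
∂A     = {blue,green}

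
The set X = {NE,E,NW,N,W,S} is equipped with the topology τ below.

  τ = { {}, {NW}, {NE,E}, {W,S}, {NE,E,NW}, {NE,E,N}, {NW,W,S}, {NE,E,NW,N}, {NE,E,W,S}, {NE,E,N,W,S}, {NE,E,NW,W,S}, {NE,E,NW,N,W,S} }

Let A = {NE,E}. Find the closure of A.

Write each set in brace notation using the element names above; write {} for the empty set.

{NE,E,N}

cl via duality: int({NW,N,W,S}) = {NW,W,S}, so X∖{NW,W,S} = {NE,E,N}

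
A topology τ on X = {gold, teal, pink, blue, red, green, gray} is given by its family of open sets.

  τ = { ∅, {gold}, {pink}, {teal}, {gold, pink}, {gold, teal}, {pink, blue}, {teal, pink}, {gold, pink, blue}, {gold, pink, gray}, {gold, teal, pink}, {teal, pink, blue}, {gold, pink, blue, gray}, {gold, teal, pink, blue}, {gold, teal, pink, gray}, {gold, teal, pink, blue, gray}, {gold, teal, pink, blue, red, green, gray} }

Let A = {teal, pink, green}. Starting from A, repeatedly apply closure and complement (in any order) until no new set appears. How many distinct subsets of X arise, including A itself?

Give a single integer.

8

X∖A={gold, blue, red, gray}, int(X∖A)={gold}, hence cl(A)={teal, pink, blue, red, green, gray}
Orbit (k=closure, c=complement):
  1. A     = {teal, pink, green}
  2. kA    = {teal, pink, blue, red, green, gray}
  3. cA    = {gold, blue, red, gray}
  4. ckA   = {gold}
  5. kcA   = {gold, blue, red, green, gray}
  6. kckA  = {gold, red, green, gray}
  7. ckcA  = {teal, pink}
  8. ckckA = {teal, pink, blue}
(closed under both — stop)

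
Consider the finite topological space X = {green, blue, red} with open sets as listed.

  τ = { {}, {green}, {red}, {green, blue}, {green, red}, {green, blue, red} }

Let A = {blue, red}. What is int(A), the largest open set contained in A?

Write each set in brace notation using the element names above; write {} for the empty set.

{red}

open subsets of A: {}, {red}; so int(A) = {red}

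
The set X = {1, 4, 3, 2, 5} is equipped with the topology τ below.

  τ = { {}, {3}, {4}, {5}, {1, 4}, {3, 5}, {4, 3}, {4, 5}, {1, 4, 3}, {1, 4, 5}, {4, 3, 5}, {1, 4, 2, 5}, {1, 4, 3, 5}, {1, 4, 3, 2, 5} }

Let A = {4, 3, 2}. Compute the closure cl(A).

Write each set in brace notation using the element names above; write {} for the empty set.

cl via duality: int({1, 5}) = {5}, so X∖{5} = {1, 4, 3, 2}

{1, 4, 3, 2}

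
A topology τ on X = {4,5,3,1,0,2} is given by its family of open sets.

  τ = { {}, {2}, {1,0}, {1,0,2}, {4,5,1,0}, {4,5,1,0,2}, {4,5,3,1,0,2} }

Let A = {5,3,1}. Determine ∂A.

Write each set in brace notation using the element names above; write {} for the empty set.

interior: largest open inside A is {} (from {})
cl via duality: int({4,0,2}) = {2}, so X∖{2} = {4,5,3,1,0}
cl∖int = {4,5,3,1,0}

{4,5,3,1,0}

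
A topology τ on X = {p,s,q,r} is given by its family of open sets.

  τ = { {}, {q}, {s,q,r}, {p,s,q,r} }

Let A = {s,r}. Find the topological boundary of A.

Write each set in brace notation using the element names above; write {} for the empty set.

{p,s,r}

interior: largest open inside A is {} (from {})
cl via duality: int({p,q}) = {q}, so X∖{q} = {p,s,r}
cl∖int = {p,s,r}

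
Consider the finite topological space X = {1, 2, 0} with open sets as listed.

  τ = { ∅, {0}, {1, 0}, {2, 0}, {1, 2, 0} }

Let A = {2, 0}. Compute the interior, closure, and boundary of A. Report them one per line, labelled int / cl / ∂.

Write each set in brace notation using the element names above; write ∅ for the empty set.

opens ⊆ A: ∅, {0}, {2, 0}; union → int = {2, 0}
complement {1}; its interior ∅; cl(A) = X∖∅ = {1, 2, 0}
boundary = {1, 2, 0} ∖ {2, 0} = {1}

int(A) = {2, 0}
cl(A)  = {1, 2, 0}
∂A     = {1}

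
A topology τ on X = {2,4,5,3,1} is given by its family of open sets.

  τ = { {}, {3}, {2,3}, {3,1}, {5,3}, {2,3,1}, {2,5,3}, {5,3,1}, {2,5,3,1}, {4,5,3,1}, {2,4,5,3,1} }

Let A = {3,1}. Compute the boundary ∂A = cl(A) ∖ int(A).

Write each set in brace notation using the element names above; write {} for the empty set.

open subsets of A: {}, {3}, {3,1}; so int(A) = {3,1}
closure: X∖int(X∖A) = X∖{} = {2,4,5,3,1}
∂A = {2,4,5,3,1} minus {3,1} = {2,4,5}

{2,4,5}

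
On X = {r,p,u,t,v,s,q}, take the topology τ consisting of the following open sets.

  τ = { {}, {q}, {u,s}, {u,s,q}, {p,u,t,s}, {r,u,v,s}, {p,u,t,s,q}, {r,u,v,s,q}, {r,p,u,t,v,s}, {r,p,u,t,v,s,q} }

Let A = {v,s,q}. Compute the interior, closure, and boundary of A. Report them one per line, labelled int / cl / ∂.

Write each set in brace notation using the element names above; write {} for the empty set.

U open, U⊆A: {}, {q}. int(A) = ⋃ = {q}
X∖A={r,p,u,t}, int(X∖A)={}, hence cl(A)={r,p,u,t,v,s,q}
∂A: remove int from cl → {r,p,u,t,v,s}

int(A) = {q}
cl(A)  = {r,p,u,t,v,s,q}
∂A     = {r,p,u,t,v,s}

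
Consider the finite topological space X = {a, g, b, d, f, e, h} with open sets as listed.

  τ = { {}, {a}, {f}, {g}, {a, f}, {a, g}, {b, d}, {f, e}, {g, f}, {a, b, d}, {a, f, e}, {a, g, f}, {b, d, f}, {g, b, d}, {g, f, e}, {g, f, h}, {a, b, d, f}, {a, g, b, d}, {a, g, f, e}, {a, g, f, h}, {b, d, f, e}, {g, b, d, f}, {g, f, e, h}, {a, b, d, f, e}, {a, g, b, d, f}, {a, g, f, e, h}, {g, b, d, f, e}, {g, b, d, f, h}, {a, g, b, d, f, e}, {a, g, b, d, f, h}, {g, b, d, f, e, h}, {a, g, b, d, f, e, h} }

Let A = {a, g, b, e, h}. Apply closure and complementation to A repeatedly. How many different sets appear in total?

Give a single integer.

X∖A={d, f}, int(X∖A)={f}, hence cl(A)={a, g, b, d, e, h}
Orbit (k=closure, c=complement):
  1. A     = {a, g, b, e, h}
  2. kA    = {a, g, b, d, e, h}
  3. cA    = {d, f}
  4. ckA   = {f}
  5. kcA   = {b, d, f, e, h}
  6. kckA  = {f, e, h}
  7. ckcA  = {a, g}
  8. ckckA = {a, g, b, d}
  9. kckcA = {a, g, h}
  10. kckckA = {a, g, b, d, h}
  11. ckckcA = {b, d, f, e}
  12. ckckckA = {f, e}
(closed under both — stop)

12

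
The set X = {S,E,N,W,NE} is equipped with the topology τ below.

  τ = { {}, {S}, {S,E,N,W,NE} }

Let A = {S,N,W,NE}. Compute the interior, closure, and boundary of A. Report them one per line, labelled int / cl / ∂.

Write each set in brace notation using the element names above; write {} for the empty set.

interior: largest open inside A is {S} (from {}, {S})
cl via duality: int({E}) = {}, so X∖{} = {S,E,N,W,NE}
cl∖int = {E,N,W,NE}

int(A) = {S}
cl(A)  = {S,E,N,W,NE}
∂A     = {E,N,W,NE}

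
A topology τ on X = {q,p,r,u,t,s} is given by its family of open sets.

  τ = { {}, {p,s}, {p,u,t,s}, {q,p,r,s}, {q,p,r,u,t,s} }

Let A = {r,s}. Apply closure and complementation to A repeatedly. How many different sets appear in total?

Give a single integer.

4

closure: X∖int(X∖A) = X∖{} = {q,p,r,u,t,s}
Let k=closure and c=complement:
  1. A     = {r,s}
  2. kA    = {q,p,r,u,t,s}
  3. cA    = {q,p,u,t}
  4. ckA   = {}
— saturated at 4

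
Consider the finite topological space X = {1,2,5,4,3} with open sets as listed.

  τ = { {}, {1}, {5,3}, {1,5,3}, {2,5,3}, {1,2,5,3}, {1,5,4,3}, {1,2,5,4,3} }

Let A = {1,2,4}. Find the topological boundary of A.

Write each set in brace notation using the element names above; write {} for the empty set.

{2,4}

U open, U⊆A: {}, {1}. int(A) = ⋃ = {1}
X∖A={5,3}, int(X∖A)={5,3}, hence cl(A)={1,2,4}
∂A: remove int from cl → {2,4}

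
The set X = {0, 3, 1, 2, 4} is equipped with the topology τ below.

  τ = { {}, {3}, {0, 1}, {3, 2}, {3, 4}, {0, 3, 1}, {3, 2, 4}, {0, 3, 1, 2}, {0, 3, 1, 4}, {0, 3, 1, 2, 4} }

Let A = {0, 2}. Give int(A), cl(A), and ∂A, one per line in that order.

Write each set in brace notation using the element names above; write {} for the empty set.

int(A) = {}
cl(A)  = {0, 1, 2}
∂A     = {0, 1, 2}

U open, U⊆A: {}. int(A) = ⋃ = {}
X∖A={3, 1, 4}, int(X∖A)={3, 4}, hence cl(A)={0, 1, 2}
∂A: remove int from cl → {0, 1, 2}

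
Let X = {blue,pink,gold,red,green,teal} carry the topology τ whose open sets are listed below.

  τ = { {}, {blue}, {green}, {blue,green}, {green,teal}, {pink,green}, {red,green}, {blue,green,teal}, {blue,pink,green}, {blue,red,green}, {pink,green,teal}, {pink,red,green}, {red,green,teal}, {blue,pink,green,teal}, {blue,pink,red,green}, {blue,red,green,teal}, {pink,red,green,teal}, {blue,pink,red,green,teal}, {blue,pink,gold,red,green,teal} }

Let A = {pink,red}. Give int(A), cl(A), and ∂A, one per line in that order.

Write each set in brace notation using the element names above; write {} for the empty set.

interior: largest open inside A is {} (from {})
cl via duality: int({blue,gold,green,teal}) = {blue,green,teal}, so X∖{blue,green,teal} = {pink,gold,red}
cl∖int = {pink,gold,red}

int(A) = {}
cl(A)  = {pink,gold,red}
∂A     = {pink,gold,red}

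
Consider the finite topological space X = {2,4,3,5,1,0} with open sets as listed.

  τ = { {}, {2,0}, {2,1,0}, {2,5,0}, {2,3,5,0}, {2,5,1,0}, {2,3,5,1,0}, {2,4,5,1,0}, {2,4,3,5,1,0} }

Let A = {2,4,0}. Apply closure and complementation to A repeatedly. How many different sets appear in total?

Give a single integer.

complement {3,5,1}; its interior {}; cl(A) = X∖{} = {2,4,3,5,1,0}
With k = closure, c = complement:
  1. A     = {2,4,0}
  2. kA    = {2,4,3,5,1,0}
  3. cA    = {3,5,1}
  4. ckA   = {}
  5. kcA   = {4,3,5,1}
  6. ckcA  = {2,0}
k, c of each give nothing new

6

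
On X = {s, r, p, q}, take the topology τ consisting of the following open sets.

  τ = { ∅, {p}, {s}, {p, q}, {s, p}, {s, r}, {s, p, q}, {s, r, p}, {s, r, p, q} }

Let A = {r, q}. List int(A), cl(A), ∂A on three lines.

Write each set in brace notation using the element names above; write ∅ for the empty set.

open subsets of A: ∅; so int(A) = ∅
closure: X∖int(X∖A) = X∖{s, p} = {r, q}
∂A = {r, q} minus ∅ = {r, q}

int(A) = ∅
cl(A)  = {r, q}
∂A     = {r, q}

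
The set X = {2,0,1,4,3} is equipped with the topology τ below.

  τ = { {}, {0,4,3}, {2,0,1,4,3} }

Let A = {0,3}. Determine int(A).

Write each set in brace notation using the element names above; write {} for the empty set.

{}

U open, U⊆A: {}. int(A) = ⋃ = {}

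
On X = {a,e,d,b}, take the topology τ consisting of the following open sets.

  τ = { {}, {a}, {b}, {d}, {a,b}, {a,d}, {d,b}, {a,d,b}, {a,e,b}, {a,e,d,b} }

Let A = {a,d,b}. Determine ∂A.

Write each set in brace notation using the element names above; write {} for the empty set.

interior: largest open inside A is {a,d,b} (from {}, {b}, {d}, {a}, {a,b}, {a,d}, {d,b}, {a,d,b})
cl via duality: int({e}) = {}, so X∖{} = {a,e,d,b}
cl∖int = {e}

{e}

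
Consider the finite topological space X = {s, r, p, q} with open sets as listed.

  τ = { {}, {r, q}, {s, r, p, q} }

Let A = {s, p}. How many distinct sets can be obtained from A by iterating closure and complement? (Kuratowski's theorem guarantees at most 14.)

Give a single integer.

cl via duality: int({r, q}) = {r, q}, so X∖{r, q} = {s, p}
Write k for closure, c for complement:
  1. A     = {s, p}
  2. cA    = {r, q}
  3. kcA   = {s, r, p, q}
  4. ckcA  = {}
applying k or c yields no new set

4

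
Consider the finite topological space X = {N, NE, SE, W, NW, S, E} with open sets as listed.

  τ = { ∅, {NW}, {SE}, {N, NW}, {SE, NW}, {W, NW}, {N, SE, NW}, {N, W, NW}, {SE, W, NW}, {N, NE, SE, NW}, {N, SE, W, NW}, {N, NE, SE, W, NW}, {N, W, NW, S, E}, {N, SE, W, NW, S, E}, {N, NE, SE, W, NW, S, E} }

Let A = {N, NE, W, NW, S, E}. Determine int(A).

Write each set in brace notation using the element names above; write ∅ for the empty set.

open subsets of A: ∅, {NW}, {W, NW}, {N, NW}, {N, W, NW}, {N, W, NW, S, E}; so int(A) = {N, W, NW, S, E}

{N, W, NW, S, E}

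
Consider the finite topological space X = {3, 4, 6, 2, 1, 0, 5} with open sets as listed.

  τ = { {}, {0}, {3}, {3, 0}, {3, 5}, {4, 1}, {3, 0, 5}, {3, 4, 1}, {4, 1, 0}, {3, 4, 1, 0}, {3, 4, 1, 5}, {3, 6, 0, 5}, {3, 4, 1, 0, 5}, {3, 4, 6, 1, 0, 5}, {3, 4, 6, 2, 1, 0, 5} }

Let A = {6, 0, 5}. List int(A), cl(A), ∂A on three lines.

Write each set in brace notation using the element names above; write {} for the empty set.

U open, U⊆A: {}, {0}. int(A) = ⋃ = {0}
X∖A={3, 4, 2, 1}, int(X∖A)={3, 4, 1}, hence cl(A)={6, 2, 0, 5}
∂A: remove int from cl → {6, 2, 5}

int(A) = {0}
cl(A)  = {6, 2, 0, 5}
∂A     = {6, 2, 5}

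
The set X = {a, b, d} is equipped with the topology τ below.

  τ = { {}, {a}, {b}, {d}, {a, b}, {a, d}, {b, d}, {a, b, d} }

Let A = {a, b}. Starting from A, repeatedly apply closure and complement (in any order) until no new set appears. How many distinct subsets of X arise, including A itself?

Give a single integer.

2

closure: X∖int(X∖A) = X∖{d} = {a, b}
Let k=closure and c=complement:
  1. A     = {a, b}
  2. cA    = {d}
— saturated at 2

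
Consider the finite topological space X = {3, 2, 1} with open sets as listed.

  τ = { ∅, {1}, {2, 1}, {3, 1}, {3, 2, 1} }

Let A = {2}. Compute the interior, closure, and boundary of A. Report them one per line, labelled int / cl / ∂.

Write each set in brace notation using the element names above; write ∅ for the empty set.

int(A) = ∅
cl(A)  = {2}
∂A     = {2}

open subsets of A: ∅; so int(A) = ∅
closure: X∖int(X∖A) = X∖{3, 1} = {2}
∂A = {2} minus ∅ = {2}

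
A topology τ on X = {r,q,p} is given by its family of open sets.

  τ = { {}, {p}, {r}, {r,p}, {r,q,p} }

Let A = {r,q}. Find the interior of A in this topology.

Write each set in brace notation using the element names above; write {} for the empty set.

{r}

interior: largest open inside A is {r} (from {}, {r})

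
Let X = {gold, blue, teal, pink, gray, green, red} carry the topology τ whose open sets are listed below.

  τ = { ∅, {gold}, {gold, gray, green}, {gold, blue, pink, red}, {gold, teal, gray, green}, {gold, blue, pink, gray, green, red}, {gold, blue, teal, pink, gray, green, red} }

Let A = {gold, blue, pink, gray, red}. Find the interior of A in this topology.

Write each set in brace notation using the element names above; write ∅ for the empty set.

{gold, blue, pink, red}

U open, U⊆A: ∅, {gold}, {gold, blue, pink, red}. int(A) = ⋃ = {gold, blue, pink, red}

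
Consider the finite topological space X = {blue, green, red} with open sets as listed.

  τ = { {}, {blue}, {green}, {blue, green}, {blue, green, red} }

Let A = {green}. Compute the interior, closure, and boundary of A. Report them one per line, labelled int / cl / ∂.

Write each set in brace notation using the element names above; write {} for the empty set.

opens ⊆ A: {}, {green}; union → int = {green}
complement {blue, red}; its interior {blue}; cl(A) = X∖{blue} = {green, red}
boundary = {green, red} ∖ {green} = {red}

int(A) = {green}
cl(A)  = {green, red}
∂A     = {red}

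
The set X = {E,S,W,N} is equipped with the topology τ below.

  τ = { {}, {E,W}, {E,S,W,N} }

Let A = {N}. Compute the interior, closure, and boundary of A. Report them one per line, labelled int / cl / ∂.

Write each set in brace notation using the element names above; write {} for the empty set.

U open, U⊆A: {}. int(A) = ⋃ = {}
X∖A={E,S,W}, int(X∖A)={E,W}, hence cl(A)={S,N}
∂A: remove int from cl → {S,N}

int(A) = {}
cl(A)  = {S,N}
∂A     = {S,N}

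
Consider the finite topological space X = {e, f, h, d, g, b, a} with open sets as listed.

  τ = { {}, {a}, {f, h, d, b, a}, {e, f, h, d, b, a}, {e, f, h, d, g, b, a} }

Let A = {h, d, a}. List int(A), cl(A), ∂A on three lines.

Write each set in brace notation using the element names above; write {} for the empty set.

interior: largest open inside A is {a} (from {}, {a})
cl via duality: int({e, f, g, b}) = {}, so X∖{} = {e, f, h, d, g, b, a}
cl∖int = {e, f, h, d, g, b}

int(A) = {a}
cl(A)  = {e, f, h, d, g, b, a}
∂A     = {e, f, h, d, g, b}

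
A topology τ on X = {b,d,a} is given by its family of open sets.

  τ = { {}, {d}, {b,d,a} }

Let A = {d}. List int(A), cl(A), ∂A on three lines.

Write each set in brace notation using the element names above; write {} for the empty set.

U open, U⊆A: {}, {d}. int(A) = ⋃ = {d}
X∖A={b,a}, int(X∖A)={}, hence cl(A)={b,d,a}
∂A: remove int from cl → {b,a}

int(A) = {d}
cl(A)  = {b,d,a}
∂A     = {b,a}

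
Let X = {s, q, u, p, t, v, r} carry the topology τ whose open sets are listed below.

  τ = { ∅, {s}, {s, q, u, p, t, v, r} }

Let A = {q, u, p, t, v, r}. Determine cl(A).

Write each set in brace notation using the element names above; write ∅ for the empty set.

X∖A={s}, int(X∖A)={s}, hence cl(A)={q, u, p, t, v, r}

{q, u, p, t, v, r}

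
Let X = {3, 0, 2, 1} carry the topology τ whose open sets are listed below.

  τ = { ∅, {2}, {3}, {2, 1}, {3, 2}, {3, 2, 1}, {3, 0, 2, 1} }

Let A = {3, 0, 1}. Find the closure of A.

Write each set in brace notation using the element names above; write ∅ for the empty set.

{3, 0, 1}

cl via duality: int({2}) = {2}, so X∖{2} = {3, 0, 1}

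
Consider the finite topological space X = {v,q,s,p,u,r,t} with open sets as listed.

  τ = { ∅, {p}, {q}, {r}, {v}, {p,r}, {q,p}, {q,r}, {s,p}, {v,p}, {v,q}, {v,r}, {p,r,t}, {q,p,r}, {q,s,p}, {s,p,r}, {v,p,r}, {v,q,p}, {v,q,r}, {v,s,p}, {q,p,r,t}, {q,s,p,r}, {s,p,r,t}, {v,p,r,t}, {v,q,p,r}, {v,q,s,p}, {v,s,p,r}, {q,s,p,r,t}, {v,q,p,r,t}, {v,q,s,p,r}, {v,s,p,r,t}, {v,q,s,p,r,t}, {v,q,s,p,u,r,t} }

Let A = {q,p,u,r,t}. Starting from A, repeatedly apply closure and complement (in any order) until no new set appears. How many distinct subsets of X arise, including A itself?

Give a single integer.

cl via duality: int({v,s}) = {v}, so X∖{v} = {q,s,p,u,r,t}
Write k for closure, c for complement:
  1. A     = {q,p,u,r,t}
  2. kA    = {q,s,p,u,r,t}
  3. cA    = {v,s}
  4. ckA   = {v}
  5. kcA   = {v,s,u}
  6. kckA  = {v,u}
  7. ckcA  = {q,p,r,t}
  8. ckckA = {q,s,p,r,t}
applying k or c yields no new set

8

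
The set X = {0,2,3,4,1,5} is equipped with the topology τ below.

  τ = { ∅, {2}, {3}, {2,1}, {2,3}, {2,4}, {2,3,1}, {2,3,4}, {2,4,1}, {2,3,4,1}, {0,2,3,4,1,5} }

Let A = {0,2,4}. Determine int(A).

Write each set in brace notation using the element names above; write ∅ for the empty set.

{2,4}

open subsets of A: ∅, {2}, {2,4}; so int(A) = {2,4}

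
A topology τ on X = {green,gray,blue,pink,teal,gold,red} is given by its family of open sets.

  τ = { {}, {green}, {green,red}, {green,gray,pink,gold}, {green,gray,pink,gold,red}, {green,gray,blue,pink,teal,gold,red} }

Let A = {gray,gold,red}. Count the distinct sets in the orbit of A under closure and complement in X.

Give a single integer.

6

cl via duality: int({green,blue,pink,teal}) = {green}, so X∖{green} = {gray,blue,pink,teal,gold,red}
Write k for closure, c for complement:
  1. A     = {gray,gold,red}
  2. kA    = {gray,blue,pink,teal,gold,red}
  3. cA    = {green,blue,pink,teal}
  4. ckA   = {green}
  5. kcA   = {green,gray,blue,pink,teal,gold,red}
  6. ckcA  = {}
applying k or c yields no new set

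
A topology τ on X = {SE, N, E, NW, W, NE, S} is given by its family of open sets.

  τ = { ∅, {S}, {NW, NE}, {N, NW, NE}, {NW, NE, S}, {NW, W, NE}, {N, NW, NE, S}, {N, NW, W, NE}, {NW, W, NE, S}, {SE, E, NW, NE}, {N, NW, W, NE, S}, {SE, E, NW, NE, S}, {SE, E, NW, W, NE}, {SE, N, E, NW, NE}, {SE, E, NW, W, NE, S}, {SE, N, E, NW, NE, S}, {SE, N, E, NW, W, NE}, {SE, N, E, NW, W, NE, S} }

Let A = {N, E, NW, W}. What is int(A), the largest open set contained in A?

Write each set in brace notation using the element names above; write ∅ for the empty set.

∅

opens ⊆ A: ∅; union → int = ∅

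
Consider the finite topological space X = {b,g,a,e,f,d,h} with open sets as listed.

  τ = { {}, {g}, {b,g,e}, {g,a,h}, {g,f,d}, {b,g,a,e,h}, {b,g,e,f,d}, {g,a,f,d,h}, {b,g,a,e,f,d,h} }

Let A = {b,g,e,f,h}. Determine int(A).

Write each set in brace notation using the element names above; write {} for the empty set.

open subsets of A: {}, {g}, {b,g,e}; so int(A) = {b,g,e}

{b,g,e}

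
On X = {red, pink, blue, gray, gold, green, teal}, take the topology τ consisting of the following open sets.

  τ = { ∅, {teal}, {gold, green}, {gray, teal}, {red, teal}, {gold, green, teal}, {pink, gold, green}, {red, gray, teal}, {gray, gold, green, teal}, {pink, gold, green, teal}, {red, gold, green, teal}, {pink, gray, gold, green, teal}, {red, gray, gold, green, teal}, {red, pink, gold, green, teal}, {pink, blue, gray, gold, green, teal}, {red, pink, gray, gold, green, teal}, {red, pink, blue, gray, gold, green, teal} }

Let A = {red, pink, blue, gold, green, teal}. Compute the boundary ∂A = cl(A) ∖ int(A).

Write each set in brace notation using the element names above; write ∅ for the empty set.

{blue, gray}

U open, U⊆A: ∅, {teal}, {gold, green}, {red, teal}, {pink, gold, green}, {gold, green, teal}, {red, gold, green, teal}, {pink, gold, green, teal}, {red, pink, gold, green, teal}. int(A) = ⋃ = {red, pink, gold, green, teal}
X∖A={gray}, int(X∖A)=∅, hence cl(A)={red, pink, blue, gray, gold, green, teal}
∂A: remove int from cl → {blue, gray}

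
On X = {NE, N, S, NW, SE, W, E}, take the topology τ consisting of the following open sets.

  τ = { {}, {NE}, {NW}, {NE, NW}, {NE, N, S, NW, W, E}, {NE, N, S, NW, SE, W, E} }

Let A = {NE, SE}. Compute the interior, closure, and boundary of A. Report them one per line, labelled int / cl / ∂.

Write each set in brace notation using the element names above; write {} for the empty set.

open subsets of A: {}, {NE}; so int(A) = {NE}
closure: X∖int(X∖A) = X∖{NW} = {NE, N, S, SE, W, E}
∂A = {NE, N, S, SE, W, E} minus {NE} = {N, S, SE, W, E}

int(A) = {NE}
cl(A)  = {NE, N, S, SE, W, E}
∂A     = {N, S, SE, W, E}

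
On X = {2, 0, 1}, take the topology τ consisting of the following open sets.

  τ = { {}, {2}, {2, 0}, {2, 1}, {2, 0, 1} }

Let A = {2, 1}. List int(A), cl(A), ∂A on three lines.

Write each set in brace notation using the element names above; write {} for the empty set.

opens ⊆ A: {}, {2}, {2, 1}; union → int = {2, 1}
complement {0}; its interior {}; cl(A) = X∖{} = {2, 0, 1}
boundary = {2, 0, 1} ∖ {2, 1} = {0}

int(A) = {2, 1}
cl(A)  = {2, 0, 1}
∂A     = {0}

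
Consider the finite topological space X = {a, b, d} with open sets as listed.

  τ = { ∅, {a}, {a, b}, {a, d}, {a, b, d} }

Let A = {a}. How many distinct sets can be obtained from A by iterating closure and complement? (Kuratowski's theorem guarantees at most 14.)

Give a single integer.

X∖A={b, d}, int(X∖A)=∅, hence cl(A)={a, b, d}
Orbit (k=closure, c=complement):
  1. A     = {a}
  2. kA    = {a, b, d}
  3. cA    = {b, d}
  4. ckA   = ∅
(closed under both — stop)

4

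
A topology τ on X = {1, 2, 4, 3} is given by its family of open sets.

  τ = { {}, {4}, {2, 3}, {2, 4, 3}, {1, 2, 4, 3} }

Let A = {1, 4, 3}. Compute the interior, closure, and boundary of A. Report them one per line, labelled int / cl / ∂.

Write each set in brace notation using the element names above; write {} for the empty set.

int(A) = {4}
cl(A)  = {1, 2, 4, 3}
∂A     = {1, 2, 3}

interior: largest open inside A is {4} (from {}, {4})
cl via duality: int({2}) = {}, so X∖{} = {1, 2, 4, 3}
cl∖int = {1, 2, 3}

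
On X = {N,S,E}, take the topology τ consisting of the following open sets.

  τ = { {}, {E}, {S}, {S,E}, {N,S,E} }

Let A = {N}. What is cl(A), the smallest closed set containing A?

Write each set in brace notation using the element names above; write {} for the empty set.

{N}

closure: X∖int(X∖A) = X∖{S,E} = {N}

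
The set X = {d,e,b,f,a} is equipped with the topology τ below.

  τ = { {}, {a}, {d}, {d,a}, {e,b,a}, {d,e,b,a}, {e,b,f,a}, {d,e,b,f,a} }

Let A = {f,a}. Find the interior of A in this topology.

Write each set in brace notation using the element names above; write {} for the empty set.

interior: largest open inside A is {a} (from {}, {a})

{a}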